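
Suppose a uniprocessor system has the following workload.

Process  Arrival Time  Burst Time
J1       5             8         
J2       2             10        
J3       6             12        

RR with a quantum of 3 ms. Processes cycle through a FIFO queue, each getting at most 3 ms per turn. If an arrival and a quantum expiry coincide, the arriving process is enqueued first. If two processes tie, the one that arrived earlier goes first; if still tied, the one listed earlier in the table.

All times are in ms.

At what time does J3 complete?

32

Timeline: | idle 0-2 | J2 2-5 | J1 5-8 | J2 8-11 | J3 11-14 | J1 14-17 | J2 17-20 | J3 20-23 | J1 23-25 | J2 25-26 | J3 26-32 |
Completion: J1=25  J2=26  J3=32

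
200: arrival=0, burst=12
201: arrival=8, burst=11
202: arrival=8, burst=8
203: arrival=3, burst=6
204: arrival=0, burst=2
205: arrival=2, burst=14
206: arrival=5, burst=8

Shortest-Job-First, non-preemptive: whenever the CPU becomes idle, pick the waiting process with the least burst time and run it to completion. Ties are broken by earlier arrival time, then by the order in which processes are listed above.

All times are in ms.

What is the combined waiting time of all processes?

Timeline: | 204 0-2 | 200 2-14 | 203 14-20 | 206 20-28 | 202 28-36 | 201 36-47 | 205 47-61 |
Completion: 200=14  201=47  202=36  203=20  204=2  205=61  206=28
Waiting = turnaround − burst: 200=2, 201=28, 202=20, 203=11, 204=0, 205=45, 206=15
Total waiting = 2 + 28 + 20 + 11 + 0 + 45 + 15 = 121

121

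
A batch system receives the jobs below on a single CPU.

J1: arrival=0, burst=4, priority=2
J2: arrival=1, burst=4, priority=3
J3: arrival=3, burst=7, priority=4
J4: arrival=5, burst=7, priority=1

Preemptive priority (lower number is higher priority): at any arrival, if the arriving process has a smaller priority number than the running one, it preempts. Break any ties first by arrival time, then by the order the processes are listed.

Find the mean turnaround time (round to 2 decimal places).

11.00

Timeline: | J1 0-4 | J2 4-5 | J4 5-12 | J2 12-15 | J3 15-22 |
Completion: J1=4  J2=15  J3=22  J4=12
Turnaround times: J1=4, J2=14, J3=19, J4=7
Average turnaround = (4+14+19+7) / 4 = 44/4 = 11.00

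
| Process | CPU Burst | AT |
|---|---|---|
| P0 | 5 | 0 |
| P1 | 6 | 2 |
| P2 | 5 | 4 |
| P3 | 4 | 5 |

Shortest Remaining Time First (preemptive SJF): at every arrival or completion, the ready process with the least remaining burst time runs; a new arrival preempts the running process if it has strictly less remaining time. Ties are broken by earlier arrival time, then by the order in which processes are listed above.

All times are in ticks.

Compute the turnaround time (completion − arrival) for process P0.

5

Gantt: | P0 0-5 | P3 5-9 | P2 9-14 | P1 14-20 |
Completion: P0=5  P1=20  P2=14  P3=9
Turnaround(P0) = completion − arrival = 5 − 0 = 5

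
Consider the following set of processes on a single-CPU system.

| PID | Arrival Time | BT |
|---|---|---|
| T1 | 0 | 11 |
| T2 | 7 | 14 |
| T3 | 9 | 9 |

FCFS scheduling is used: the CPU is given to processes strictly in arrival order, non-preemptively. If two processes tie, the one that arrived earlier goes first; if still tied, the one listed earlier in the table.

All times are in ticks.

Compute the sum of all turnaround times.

Gantt: | T1 0-11 | T2 11-25 | T3 25-34 |
Completion: T1=11  T2=25  T3=34
Turnaround = completion − arrival: T1=11, T2=18, T3=25
Total turnaround = 11 + 18 + 25 = 54

54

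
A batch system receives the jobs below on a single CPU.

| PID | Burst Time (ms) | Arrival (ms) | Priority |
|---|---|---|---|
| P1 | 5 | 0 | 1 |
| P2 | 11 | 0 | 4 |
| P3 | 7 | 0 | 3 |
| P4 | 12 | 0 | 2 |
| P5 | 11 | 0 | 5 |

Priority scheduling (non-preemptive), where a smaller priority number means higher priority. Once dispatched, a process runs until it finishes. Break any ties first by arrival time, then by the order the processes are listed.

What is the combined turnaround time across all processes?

127

Schedule: | P1 0-5 | P4 5-17 | P3 17-24 | P2 24-35 | P5 35-46 |
Completion: P1=5  P2=35  P3=24  P4=17  P5=46
Turnaround (C−A): P1=5  P2=35  P3=24  P4=17  P5=46
Turnaround = completion − arrival: P1=5, P2=35, P3=24, P4=17, P5=46
Total turnaround = 5 + 35 + 24 + 17 + 46 = 127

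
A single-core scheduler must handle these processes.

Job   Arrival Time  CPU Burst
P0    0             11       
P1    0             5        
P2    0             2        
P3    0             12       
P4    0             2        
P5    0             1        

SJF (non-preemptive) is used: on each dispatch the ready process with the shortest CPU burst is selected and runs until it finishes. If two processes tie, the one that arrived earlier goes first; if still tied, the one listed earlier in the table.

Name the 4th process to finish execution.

P1

Schedule: | P5 0-1 | P2 1-3 | P4 3-5 | P1 5-10 | P0 10-21 | P3 21-33 |
Completion: P0=21  P1=10  P2=3  P3=33  P4=5  P5=1
Turnaround (C−A): P0=21  P1=10  P2=3  P3=33  P4=5  P5=1
Finish order: P5 → P2 → P4 → P1 → P0 → P3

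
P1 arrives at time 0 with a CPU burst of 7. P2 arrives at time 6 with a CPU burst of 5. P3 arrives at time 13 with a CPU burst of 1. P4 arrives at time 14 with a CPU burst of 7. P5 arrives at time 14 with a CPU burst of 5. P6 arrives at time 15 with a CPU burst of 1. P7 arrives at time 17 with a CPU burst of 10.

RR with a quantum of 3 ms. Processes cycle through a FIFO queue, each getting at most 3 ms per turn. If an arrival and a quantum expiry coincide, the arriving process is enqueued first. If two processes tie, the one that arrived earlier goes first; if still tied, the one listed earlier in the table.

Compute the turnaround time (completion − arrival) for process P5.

Schedule: | P1 0-6 | P2 6-9 | P1 9-10 | P2 10-12 | idle 12-13 | P3 13-14 | P4 14-17 | P5 17-20 | P6 20-21 | P7 21-24 | P4 24-27 | P5 27-29 | P7 29-32 | P4 32-33 | P7 33-37 |
Completion: P1=10  P2=12  P3=14  P4=33  P5=29  P6=21  P7=37
Turnaround(P5) = completion − arrival = 29 − 14 = 15

15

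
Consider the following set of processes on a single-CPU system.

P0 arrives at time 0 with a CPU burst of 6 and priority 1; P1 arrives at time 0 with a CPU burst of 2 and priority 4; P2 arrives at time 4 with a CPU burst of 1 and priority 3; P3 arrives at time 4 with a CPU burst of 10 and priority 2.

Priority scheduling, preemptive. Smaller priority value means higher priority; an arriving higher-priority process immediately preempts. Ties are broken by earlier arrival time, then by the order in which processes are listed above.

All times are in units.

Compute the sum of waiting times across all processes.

Gantt: | P0 0-6 | P3 6-16 | P2 16-17 | P1 17-19 |
Completion: P0=6  P1=19  P2=17  P3=16
Turnaround (C−A): P0=6  P1=19  P2=13  P3=12
Waiting = turnaround − burst: P0=0, P1=17, P2=12, P3=2
Total waiting = 0 + 17 + 12 + 2 = 31

31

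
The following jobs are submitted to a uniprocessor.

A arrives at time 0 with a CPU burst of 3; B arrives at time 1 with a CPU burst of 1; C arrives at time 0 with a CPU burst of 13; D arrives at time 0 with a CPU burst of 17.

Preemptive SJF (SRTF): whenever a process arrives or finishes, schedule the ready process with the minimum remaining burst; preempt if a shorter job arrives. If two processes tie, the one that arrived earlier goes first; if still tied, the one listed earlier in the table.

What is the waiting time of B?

0

Schedule: | A 0-1 | B 1-2 | A 2-4 | C 4-17 | D 17-34 |
Completion: A=4  B=2  C=17  D=34
Turnaround (C−A): A=4  B=1  C=17  D=34
Waiting(B) = turnaround − burst = 1 − 1 = 0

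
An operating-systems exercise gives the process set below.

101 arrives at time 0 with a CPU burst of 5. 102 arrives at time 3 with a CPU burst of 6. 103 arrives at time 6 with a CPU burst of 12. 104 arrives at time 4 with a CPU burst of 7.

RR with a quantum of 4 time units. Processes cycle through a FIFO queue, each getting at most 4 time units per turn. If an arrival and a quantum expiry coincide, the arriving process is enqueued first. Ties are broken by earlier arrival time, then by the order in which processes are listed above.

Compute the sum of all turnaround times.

71

Timeline: | 101 0-4 | 102 4-8 | 104 8-12 | 101 12-13 | 103 13-17 | 102 17-19 | 104 19-22 | 103 22-30 |
Completion: 101=13  102=19  103=30  104=22
Turnaround = completion − arrival: 101=13, 102=16, 103=24, 104=18
Total turnaround = 13 + 16 + 24 + 18 = 71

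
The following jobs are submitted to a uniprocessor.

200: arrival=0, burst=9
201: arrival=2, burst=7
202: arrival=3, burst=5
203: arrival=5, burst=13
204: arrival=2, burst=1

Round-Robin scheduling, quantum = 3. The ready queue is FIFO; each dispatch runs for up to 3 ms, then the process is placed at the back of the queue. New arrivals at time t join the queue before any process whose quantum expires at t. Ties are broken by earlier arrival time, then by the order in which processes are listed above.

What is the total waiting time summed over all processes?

Gantt: | 200 0-3 | 201 3-6 | 204 6-7 | 202 7-10 | 200 10-13 | 203 13-16 | 201 16-19 | 202 19-21 | 200 21-24 | 203 24-27 | 201 27-28 | 203 28-35 |
Completion: 200=24  201=28  202=21  203=35  204=7
Turnaround (C−A): 200=24  201=26  202=18  203=30  204=5
Waiting = turnaround − burst: 200=15, 201=19, 202=13, 203=17, 204=4
Total waiting = 15 + 19 + 13 + 17 + 4 = 68

68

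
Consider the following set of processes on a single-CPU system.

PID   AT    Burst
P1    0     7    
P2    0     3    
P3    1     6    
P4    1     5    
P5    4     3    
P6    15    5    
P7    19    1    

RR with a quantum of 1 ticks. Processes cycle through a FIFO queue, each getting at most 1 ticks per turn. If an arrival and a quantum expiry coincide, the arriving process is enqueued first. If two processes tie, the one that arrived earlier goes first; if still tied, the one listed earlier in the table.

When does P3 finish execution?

Timeline: | P1 0-1 | P2 1-2 | P3 2-3 | P4 3-4 | P1 4-5 | P2 5-6 | P3 6-7 | P5 7-8 | P4 8-9 | P1 9-10 | P2 10-11 | P3 11-12 | P5 12-13 | P4 13-14 | P1 14-15 | P3 15-16 | P5 16-17 | P4 17-18 | P6 18-19 | P1 19-20 | P3 20-21 | P4 21-22 | P7 22-23 | P6 23-24 | P1 24-25 | P3 25-26 | P6 26-27 | P1 27-28 | P6 28-30 |
Completion: P1=28  P2=11  P3=26  P4=22  P5=17  P6=30  P7=23

26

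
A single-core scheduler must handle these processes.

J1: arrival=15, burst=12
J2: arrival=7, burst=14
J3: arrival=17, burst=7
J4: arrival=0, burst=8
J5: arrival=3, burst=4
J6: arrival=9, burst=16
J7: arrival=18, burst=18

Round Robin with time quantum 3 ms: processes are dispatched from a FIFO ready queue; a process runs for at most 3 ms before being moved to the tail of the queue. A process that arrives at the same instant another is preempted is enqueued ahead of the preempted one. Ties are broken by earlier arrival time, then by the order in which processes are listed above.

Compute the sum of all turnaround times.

Gantt: | J4 0-3 | J5 3-6 | J4 6-9 | J5 9-10 | J2 10-13 | J6 13-16 | J4 16-18 | J2 18-21 | J1 21-24 | J6 24-27 | J3 27-30 | J7 30-33 | J2 33-36 | J1 36-39 | J6 39-42 | J3 42-45 | J7 45-48 | J2 48-51 | J1 51-54 | J6 54-57 | J3 57-58 | J7 58-61 | J2 61-63 | J1 63-66 | J6 66-69 | J7 69-72 | J6 72-73 | J7 73-79 |
Completion: J1=66  J2=63  J3=58  J4=18  J5=10  J6=73  J7=79
Turnaround (C−A): J1=51  J2=56  J3=41  J4=18  J5=7  J6=64  J7=61
Turnaround = completion − arrival: J1=51, J2=56, J3=41, J4=18, J5=7, J6=64, J7=61
Total turnaround = 51 + 56 + 41 + 18 + 7 + 64 + 61 = 298

298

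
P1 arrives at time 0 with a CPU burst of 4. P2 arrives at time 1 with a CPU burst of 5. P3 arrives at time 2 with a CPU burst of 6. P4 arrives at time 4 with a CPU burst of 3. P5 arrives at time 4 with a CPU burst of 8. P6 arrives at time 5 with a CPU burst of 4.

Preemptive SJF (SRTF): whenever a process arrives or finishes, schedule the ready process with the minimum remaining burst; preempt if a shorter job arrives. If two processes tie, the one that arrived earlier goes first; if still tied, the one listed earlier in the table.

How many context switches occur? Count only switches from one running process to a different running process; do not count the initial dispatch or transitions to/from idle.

5

Timeline: | P1 0-4 | P4 4-7 | P6 7-11 | P2 11-16 | P3 16-22 | P5 22-30 |
Completion: P1=4  P2=16  P3=22  P4=7  P5=30  P6=11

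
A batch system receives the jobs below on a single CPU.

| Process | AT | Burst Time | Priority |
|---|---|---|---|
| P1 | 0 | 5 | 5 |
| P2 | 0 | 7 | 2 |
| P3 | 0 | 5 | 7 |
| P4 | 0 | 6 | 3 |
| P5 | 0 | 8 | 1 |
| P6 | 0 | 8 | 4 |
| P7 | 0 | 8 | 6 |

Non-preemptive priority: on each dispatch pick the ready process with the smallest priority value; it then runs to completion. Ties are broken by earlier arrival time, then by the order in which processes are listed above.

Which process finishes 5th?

Schedule: | P5 0-8 | P2 8-15 | P4 15-21 | P6 21-29 | P1 29-34 | P7 34-42 | P3 42-47 |
Completion: P1=34  P2=15  P3=47  P4=21  P5=8  P6=29  P7=42
Turnaround (C−A): P1=34  P2=15  P3=47  P4=21  P5=8  P6=29  P7=42
Finish order: P5 → P2 → P4 → P6 → P1 → P7 → P3

P1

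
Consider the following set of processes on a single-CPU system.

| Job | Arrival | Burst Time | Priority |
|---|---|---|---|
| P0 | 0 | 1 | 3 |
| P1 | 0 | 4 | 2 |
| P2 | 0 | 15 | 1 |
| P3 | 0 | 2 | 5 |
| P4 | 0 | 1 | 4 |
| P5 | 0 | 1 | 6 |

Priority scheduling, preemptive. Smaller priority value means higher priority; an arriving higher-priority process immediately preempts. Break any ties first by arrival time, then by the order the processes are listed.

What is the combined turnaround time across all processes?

122

Schedule: | P2 0-15 | P1 15-19 | P0 19-20 | P4 20-21 | P3 21-23 | P5 23-24 |
Completion: P0=20  P1=19  P2=15  P3=23  P4=21  P5=24
Turnaround (C−A): P0=20  P1=19  P2=15  P3=23  P4=21  P5=24
Turnaround = completion − arrival: P0=20, P1=19, P2=15, P3=23, P4=21, P5=24
Total turnaround = 20 + 19 + 15 + 23 + 21 + 24 = 122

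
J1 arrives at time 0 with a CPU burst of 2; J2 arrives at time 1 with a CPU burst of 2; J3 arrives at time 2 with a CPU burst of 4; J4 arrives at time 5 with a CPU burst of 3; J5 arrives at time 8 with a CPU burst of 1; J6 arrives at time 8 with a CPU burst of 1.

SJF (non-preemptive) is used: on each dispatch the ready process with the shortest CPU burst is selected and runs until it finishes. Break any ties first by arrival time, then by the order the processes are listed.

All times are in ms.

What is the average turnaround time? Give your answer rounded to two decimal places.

Timeline: | J1 0-2 | J2 2-4 | J3 4-8 | J5 8-9 | J6 9-10 | J4 10-13 |
Completion: J1=2  J2=4  J3=8  J4=13  J5=9  J6=10
Turnaround (C−A): J1=2  J2=3  J3=6  J4=8  J5=1  J6=2
Turnaround times: J1=2, J2=3, J3=6, J4=8, J5=1, J6=2
Average turnaround = (2+3+6+8+1+2) / 6 = 22/6 = 3.67

3.67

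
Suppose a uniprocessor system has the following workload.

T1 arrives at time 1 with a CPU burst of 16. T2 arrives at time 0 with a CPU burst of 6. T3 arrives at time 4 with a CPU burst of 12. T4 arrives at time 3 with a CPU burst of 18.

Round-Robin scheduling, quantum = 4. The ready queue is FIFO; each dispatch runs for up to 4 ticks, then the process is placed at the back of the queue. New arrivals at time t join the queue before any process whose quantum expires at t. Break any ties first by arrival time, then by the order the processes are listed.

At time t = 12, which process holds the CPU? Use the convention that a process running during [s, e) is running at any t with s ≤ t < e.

T3

Schedule: | T2 0-4 | T1 4-8 | T4 8-12 | T3 12-16 | T2 16-18 | T1 18-22 | T4 22-26 | T3 26-30 | T1 30-34 | T4 34-38 | T3 38-42 | T1 42-46 | T4 46-52 |
Completion: T1=46  T2=18  T3=42  T4=52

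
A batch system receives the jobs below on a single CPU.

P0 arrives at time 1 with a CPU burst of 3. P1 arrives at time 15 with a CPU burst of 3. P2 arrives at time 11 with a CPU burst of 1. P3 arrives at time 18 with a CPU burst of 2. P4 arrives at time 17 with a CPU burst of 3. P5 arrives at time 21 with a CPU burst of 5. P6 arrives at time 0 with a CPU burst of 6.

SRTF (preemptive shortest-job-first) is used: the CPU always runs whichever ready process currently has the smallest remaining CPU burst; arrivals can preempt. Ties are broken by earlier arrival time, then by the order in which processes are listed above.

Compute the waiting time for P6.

3

Gantt: | P6 0-1 | P0 1-4 | P6 4-9 | idle 9-11 | P2 11-12 | idle 12-15 | P1 15-18 | P3 18-20 | P4 20-23 | P5 23-28 |
Completion: P0=4  P1=18  P2=12  P3=20  P4=23  P5=28  P6=9
Waiting(P6) = turnaround − burst = 9 − 6 = 3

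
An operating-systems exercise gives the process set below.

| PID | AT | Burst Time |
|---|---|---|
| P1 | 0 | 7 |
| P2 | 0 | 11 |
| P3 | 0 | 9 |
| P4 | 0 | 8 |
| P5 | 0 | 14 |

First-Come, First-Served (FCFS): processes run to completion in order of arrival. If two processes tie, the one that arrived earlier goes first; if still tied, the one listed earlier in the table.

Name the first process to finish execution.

P1

Timeline: | P1 0-7 | P2 7-18 | P3 18-27 | P4 27-35 | P5 35-49 |
Completion: P1=7  P2=18  P3=27  P4=35  P5=49
Finish order: P1 → P2 → P3 → P4 → P5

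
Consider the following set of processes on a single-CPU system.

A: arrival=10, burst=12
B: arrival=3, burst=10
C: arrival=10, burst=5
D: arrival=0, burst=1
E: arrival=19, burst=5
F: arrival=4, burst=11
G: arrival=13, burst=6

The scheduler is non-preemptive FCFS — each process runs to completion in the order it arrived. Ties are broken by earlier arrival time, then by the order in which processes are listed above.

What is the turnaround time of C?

Schedule: | D 0-1 | idle 1-3 | B 3-13 | F 13-24 | A 24-36 | C 36-41 | G 41-47 | E 47-52 |
Completion: A=36  B=13  C=41  D=1  E=52  F=24  G=47
Turnaround(C) = completion − arrival = 41 − 10 = 31

31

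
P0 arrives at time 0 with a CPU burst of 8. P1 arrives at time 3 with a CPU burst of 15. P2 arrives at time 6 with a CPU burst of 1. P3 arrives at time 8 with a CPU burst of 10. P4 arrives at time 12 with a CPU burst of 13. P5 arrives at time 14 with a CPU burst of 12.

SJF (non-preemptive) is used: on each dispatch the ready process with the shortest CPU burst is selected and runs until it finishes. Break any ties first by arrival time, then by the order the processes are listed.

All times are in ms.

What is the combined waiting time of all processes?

68

Timeline: | P0 0-8 | P2 8-9 | P3 9-19 | P5 19-31 | P4 31-44 | P1 44-59 |
Completion: P0=8  P1=59  P2=9  P3=19  P4=44  P5=31
Turnaround (C−A): P0=8  P1=56  P2=3  P3=11  P4=32  P5=17
Waiting = turnaround − burst: P0=0, P1=41, P2=2, P3=1, P4=19, P5=5
Total waiting = 0 + 41 + 2 + 1 + 19 + 5 = 68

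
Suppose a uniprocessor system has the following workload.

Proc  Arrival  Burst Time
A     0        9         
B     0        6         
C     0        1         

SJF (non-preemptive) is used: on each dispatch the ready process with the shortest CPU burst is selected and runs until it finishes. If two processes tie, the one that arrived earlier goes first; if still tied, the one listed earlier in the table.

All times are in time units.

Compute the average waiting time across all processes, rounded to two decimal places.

2.67

Timeline: | C 0-1 | B 1-7 | A 7-16 |
Completion: A=16  B=7  C=1
Waiting times: A=7, B=1, C=0
Average waiting = (7+1+0) / 3 = 8/3 = 2.67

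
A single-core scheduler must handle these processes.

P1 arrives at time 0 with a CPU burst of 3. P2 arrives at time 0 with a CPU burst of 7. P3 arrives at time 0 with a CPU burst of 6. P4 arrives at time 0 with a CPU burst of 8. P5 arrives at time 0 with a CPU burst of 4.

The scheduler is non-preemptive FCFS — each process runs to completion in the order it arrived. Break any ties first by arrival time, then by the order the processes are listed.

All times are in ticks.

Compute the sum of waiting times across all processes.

53

Schedule: | P1 0-3 | P2 3-10 | P3 10-16 | P4 16-24 | P5 24-28 |
Completion: P1=3  P2=10  P3=16  P4=24  P5=28
Turnaround (C−A): P1=3  P2=10  P3=16  P4=24  P5=28
Waiting = turnaround − burst: P1=0, P2=3, P3=10, P4=16, P5=24
Total waiting = 0 + 3 + 10 + 16 + 24 = 53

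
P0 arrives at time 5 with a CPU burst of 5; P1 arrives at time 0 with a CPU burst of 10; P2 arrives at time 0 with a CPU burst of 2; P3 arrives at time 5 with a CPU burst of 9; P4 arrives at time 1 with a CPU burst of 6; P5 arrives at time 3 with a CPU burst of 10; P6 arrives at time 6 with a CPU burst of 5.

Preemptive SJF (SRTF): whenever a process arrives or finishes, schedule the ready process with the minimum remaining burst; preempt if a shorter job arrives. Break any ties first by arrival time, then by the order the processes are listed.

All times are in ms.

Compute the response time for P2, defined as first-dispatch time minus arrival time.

0

Schedule: | P2 0-2 | P4 2-8 | P0 8-13 | P6 13-18 | P3 18-27 | P1 27-37 | P5 37-47 |
Completion: P0=13  P1=37  P2=2  P3=27  P4=8  P5=47  P6=18
Response(P2) = first start − arrival = 0 − 0 = 0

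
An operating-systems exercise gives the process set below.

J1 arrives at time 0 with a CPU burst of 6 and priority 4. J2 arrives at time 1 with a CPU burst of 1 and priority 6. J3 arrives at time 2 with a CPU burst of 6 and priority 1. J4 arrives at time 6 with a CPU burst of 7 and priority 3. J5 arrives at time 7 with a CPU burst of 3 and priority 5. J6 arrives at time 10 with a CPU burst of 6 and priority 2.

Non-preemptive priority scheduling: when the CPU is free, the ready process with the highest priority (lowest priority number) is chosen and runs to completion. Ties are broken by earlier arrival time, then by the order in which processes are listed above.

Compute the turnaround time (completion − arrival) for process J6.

8

Gantt: | J1 0-6 | J3 6-12 | J6 12-18 | J4 18-25 | J5 25-28 | J2 28-29 |
Completion: J1=6  J2=29  J3=12  J4=25  J5=28  J6=18
Turnaround (C−A): J1=6  J2=28  J3=10  J4=19  J5=21  J6=8
Turnaround(J6) = completion − arrival = 18 − 10 = 8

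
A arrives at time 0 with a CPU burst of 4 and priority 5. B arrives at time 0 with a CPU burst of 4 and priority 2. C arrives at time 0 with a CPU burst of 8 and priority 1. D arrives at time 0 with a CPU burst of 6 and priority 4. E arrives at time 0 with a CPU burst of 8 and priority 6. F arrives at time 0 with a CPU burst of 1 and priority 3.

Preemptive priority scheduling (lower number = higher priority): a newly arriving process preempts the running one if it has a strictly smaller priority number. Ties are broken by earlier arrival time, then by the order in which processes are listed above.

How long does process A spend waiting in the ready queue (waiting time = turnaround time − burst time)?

Schedule: | C 0-8 | B 8-12 | F 12-13 | D 13-19 | A 19-23 | E 23-31 |
Completion: A=23  B=12  C=8  D=19  E=31  F=13
Turnaround (C−A): A=23  B=12  C=8  D=19  E=31  F=13
Waiting(A) = turnaround − burst = 23 − 4 = 19

19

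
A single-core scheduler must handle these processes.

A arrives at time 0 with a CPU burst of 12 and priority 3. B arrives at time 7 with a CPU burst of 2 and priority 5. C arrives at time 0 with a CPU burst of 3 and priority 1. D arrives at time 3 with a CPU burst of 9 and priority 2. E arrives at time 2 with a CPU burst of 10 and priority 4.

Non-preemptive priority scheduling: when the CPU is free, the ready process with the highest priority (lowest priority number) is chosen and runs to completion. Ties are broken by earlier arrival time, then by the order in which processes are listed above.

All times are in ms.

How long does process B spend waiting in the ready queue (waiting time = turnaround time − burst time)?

Timeline: | C 0-3 | D 3-12 | A 12-24 | E 24-34 | B 34-36 |
Completion: A=24  B=36  C=3  D=12  E=34
Turnaround (C−A): A=24  B=29  C=3  D=9  E=32
Waiting(B) = turnaround − burst = 29 − 2 = 27

27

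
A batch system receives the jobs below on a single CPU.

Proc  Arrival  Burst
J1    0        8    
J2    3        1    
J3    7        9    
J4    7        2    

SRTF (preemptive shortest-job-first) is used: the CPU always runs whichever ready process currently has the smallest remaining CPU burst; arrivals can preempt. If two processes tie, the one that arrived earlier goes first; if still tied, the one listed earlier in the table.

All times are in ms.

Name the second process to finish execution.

J1

Gantt: | J1 0-3 | J2 3-4 | J1 4-9 | J4 9-11 | J3 11-20 |
Completion: J1=9  J2=4  J3=20  J4=11
Turnaround (C−A): J1=9  J2=1  J3=13  J4=4
Finish order: J2 → J1 → J4 → J3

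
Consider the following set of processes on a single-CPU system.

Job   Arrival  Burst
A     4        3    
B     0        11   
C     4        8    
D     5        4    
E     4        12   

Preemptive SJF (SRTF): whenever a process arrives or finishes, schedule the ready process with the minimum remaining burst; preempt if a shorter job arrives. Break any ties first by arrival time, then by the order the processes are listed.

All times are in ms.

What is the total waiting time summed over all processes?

45

Schedule: | B 0-4 | A 4-7 | D 7-11 | B 11-18 | C 18-26 | E 26-38 |
Completion: A=7  B=18  C=26  D=11  E=38
Turnaround (C−A): A=3  B=18  C=22  D=6  E=34
Waiting = turnaround − burst: A=0, B=7, C=14, D=2, E=22
Total waiting = 0 + 7 + 14 + 2 + 22 = 45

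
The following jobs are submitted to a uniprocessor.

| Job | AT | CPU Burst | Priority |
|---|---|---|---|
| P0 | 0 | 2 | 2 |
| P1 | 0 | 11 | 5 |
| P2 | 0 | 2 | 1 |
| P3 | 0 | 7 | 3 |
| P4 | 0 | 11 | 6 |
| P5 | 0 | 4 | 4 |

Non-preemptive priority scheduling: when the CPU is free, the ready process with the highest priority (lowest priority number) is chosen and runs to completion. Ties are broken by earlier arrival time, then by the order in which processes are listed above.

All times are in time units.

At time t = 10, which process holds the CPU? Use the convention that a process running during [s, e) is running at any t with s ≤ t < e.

Gantt: | P2 0-2 | P0 2-4 | P3 4-11 | P5 11-15 | P1 15-26 | P4 26-37 |
Completion: P0=4  P1=26  P2=2  P3=11  P4=37  P5=15

P3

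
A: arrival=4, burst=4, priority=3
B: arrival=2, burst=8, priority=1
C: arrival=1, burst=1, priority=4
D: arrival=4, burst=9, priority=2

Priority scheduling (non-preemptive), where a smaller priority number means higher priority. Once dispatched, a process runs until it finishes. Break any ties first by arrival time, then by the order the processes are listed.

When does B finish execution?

Gantt: | idle 0-1 | C 1-2 | B 2-10 | D 10-19 | A 19-23 |
Completion: A=23  B=10  C=2  D=19
Turnaround (C−A): A=19  B=8  C=1  D=15

10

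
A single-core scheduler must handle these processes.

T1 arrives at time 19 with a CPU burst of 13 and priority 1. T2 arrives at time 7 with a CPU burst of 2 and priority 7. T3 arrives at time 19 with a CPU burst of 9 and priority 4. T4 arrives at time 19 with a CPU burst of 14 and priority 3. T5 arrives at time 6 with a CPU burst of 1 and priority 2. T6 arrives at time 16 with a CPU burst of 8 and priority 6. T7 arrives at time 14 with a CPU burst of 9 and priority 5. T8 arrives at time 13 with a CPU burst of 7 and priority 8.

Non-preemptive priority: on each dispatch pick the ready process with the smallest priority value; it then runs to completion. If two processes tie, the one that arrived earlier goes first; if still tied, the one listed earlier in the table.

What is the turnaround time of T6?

Gantt: | idle 0-6 | T5 6-7 | T2 7-9 | idle 9-13 | T8 13-20 | T1 20-33 | T4 33-47 | T3 47-56 | T7 56-65 | T6 65-73 |
Completion: T1=33  T2=9  T3=56  T4=47  T5=7  T6=73  T7=65  T8=20
Turnaround(T6) = completion − arrival = 73 − 16 = 57

57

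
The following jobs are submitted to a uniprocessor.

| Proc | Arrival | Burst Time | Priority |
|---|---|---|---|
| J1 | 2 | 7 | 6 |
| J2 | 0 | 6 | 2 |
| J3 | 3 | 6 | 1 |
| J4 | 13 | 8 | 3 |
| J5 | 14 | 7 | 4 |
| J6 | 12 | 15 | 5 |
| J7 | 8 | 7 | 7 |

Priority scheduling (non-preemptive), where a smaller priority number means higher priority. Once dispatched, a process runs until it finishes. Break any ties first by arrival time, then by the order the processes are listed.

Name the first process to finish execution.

Gantt: | J2 0-6 | J3 6-12 | J6 12-27 | J4 27-35 | J5 35-42 | J1 42-49 | J7 49-56 |
Completion: J1=49  J2=6  J3=12  J4=35  J5=42  J6=27  J7=56
Finish order: J2 → J3 → J6 → J4 → J5 → J1 → J7

J2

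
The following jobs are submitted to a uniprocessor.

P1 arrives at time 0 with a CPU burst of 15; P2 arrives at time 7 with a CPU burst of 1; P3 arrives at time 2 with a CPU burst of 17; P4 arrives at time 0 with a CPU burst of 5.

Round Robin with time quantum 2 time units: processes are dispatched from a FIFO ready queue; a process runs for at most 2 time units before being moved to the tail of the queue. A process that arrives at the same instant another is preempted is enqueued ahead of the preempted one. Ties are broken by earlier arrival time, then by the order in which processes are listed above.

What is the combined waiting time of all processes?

55

Timeline: | P1 0-2 | P4 2-4 | P3 4-6 | P1 6-8 | P4 8-10 | P3 10-12 | P2 12-13 | P1 13-15 | P4 15-16 | P3 16-18 | P1 18-20 | P3 20-22 | P1 22-24 | P3 24-26 | P1 26-28 | P3 28-30 | P1 30-32 | P3 32-34 | P1 34-35 | P3 35-38 |
Completion: P1=35  P2=13  P3=38  P4=16
Turnaround (C−A): P1=35  P2=6  P3=36  P4=16
Waiting = turnaround − burst: P1=20, P2=5, P3=19, P4=11
Total waiting = 20 + 5 + 19 + 11 = 55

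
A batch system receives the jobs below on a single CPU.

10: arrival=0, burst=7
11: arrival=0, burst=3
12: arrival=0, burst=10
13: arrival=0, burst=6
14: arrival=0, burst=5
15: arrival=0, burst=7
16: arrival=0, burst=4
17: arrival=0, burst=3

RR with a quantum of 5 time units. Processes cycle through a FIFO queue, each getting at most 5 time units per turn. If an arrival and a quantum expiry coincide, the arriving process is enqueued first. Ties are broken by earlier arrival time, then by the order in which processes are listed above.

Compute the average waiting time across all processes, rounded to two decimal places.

Gantt: | 10 0-5 | 11 5-8 | 12 8-13 | 13 13-18 | 14 18-23 | 15 23-28 | 16 28-32 | 17 32-35 | 10 35-37 | 12 37-42 | 13 42-43 | 15 43-45 |
Completion: 10=37  11=8  12=42  13=43  14=23  15=45  16=32  17=35
Turnaround (C−A): 10=37  11=8  12=42  13=43  14=23  15=45  16=32  17=35
Waiting times: 10=30, 11=5, 12=32, 13=37, 14=18, 15=38, 16=28, 17=32
Average waiting = (30+5+32+37+18+38+28+32) / 8 = 220/8 = 27.50

27.50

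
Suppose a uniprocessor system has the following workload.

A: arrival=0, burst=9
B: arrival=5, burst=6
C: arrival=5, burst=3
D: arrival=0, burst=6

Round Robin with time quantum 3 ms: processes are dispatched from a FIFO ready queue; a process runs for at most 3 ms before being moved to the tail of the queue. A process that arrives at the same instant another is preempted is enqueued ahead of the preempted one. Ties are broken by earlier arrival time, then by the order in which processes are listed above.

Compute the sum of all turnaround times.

Gantt: | A 0-3 | D 3-6 | A 6-9 | B 9-12 | C 12-15 | D 15-18 | A 18-21 | B 21-24 |
Completion: A=21  B=24  C=15  D=18
Turnaround (C−A): A=21  B=19  C=10  D=18
Turnaround = completion − arrival: A=21, B=19, C=10, D=18
Total turnaround = 21 + 19 + 10 + 18 = 68

68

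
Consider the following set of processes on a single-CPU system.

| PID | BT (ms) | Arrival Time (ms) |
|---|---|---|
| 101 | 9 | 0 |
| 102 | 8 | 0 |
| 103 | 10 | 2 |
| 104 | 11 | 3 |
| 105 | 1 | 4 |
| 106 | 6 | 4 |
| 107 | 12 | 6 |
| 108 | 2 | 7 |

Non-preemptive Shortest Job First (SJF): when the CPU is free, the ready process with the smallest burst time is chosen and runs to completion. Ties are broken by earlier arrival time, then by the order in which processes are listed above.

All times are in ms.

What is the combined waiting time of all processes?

128

Schedule: | 102 0-8 | 105 8-9 | 108 9-11 | 106 11-17 | 101 17-26 | 103 26-36 | 104 36-47 | 107 47-59 |
Completion: 101=26  102=8  103=36  104=47  105=9  106=17  107=59  108=11
Waiting = turnaround − burst: 101=17, 102=0, 103=24, 104=33, 105=4, 106=7, 107=41, 108=2
Total waiting = 17 + 0 + 24 + 33 + 4 + 7 + 41 + 2 = 128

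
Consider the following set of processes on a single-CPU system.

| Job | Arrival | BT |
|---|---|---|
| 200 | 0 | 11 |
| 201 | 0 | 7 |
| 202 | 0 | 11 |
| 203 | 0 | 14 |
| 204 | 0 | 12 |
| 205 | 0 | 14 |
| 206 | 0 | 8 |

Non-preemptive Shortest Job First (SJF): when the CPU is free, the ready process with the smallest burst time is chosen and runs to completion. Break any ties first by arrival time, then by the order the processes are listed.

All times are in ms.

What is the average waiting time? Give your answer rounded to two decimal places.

Schedule: | 201 0-7 | 206 7-15 | 200 15-26 | 202 26-37 | 204 37-49 | 203 49-63 | 205 63-77 |
Completion: 200=26  201=7  202=37  203=63  204=49  205=77  206=15
Waiting times: 200=15, 201=0, 202=26, 203=49, 204=37, 205=63, 206=7
Average waiting = (15+0+26+49+37+63+7) / 7 = 197/7 = 28.14

28.14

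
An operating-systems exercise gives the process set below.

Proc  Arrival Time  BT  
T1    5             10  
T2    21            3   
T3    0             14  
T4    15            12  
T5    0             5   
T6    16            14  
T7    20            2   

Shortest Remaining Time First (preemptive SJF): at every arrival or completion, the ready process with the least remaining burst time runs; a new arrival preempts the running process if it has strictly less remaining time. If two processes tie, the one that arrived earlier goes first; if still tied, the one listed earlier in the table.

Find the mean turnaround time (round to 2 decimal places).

18.29

Gantt: | T5 0-5 | T1 5-15 | T4 15-20 | T7 20-22 | T2 22-25 | T4 25-32 | T3 32-46 | T6 46-60 |
Completion: T1=15  T2=25  T3=46  T4=32  T5=5  T6=60  T7=22
Turnaround (C−A): T1=10  T2=4  T3=46  T4=17  T5=5  T6=44  T7=2
Turnaround times: T1=10, T2=4, T3=46, T4=17, T5=5, T6=44, T7=2
Average turnaround = (10+4+46+17+5+44+2) / 7 = 128/7 = 18.29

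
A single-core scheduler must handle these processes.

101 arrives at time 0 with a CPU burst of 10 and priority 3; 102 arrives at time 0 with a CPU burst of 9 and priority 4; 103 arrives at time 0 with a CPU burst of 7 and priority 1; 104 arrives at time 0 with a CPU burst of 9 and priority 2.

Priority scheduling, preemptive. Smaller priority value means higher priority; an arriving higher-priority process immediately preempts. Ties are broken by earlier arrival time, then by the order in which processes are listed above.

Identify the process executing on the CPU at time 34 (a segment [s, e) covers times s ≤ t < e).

102

Gantt: | 103 0-7 | 104 7-16 | 101 16-26 | 102 26-35 |
Completion: 101=26  102=35  103=7  104=16
Turnaround (C−A): 101=26  102=35  103=7  104=16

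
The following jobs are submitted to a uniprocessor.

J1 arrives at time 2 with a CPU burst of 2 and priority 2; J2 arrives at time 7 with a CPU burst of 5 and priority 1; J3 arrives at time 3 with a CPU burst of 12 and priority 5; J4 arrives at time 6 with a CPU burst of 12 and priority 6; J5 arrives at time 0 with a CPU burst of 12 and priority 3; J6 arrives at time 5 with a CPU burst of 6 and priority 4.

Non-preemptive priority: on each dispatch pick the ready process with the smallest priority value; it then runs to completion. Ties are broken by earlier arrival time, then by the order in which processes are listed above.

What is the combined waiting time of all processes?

Gantt: | J5 0-12 | J2 12-17 | J1 17-19 | J6 19-25 | J3 25-37 | J4 37-49 |
Completion: J1=19  J2=17  J3=37  J4=49  J5=12  J6=25
Turnaround (C−A): J1=17  J2=10  J3=34  J4=43  J5=12  J6=20
Waiting = turnaround − burst: J1=15, J2=5, J3=22, J4=31, J5=0, J6=14
Total waiting = 15 + 5 + 22 + 31 + 0 + 14 = 87

87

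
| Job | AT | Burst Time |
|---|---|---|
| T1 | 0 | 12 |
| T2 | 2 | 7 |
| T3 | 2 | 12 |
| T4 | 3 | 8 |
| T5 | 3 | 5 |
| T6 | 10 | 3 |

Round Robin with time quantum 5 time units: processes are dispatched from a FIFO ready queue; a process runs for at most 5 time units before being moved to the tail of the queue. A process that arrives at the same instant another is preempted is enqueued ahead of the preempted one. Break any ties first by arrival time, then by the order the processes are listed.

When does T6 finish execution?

33

Timeline: | T1 0-5 | T2 5-10 | T3 10-15 | T4 15-20 | T5 20-25 | T1 25-30 | T6 30-33 | T2 33-35 | T3 35-40 | T4 40-43 | T1 43-45 | T3 45-47 |
Completion: T1=45  T2=35  T3=47  T4=43  T5=25  T6=33
Turnaround (C−A): T1=45  T2=33  T3=45  T4=40  T5=22  T6=23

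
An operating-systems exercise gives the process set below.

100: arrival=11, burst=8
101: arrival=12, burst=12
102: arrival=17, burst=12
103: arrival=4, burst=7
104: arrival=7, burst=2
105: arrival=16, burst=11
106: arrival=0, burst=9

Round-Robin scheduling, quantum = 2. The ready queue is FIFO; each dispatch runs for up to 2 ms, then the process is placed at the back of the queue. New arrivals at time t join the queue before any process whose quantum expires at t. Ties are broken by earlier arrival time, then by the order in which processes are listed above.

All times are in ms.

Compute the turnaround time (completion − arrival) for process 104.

Timeline: | 106 0-4 | 103 4-6 | 106 6-8 | 103 8-10 | 104 10-12 | 106 12-14 | 103 14-16 | 100 16-18 | 101 18-20 | 106 20-21 | 105 21-23 | 103 23-24 | 102 24-26 | 100 26-28 | 101 28-30 | 105 30-32 | 102 32-34 | 100 34-36 | 101 36-38 | 105 38-40 | 102 40-42 | 100 42-44 | 101 44-46 | 105 46-48 | 102 48-50 | 101 50-52 | 105 52-54 | 102 54-56 | 101 56-58 | 105 58-59 | 102 59-61 |
Completion: 100=44  101=58  102=61  103=24  104=12  105=59  106=21
Turnaround (C−A): 100=33  101=46  102=44  103=20  104=5  105=43  106=21
Turnaround(104) = completion − arrival = 12 − 7 = 5

5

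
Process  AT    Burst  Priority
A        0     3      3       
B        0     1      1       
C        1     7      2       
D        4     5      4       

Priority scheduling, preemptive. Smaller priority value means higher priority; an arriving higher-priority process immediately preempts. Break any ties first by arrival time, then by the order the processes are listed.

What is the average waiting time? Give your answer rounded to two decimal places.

Schedule: | B 0-1 | C 1-8 | A 8-11 | D 11-16 |
Completion: A=11  B=1  C=8  D=16
Turnaround (C−A): A=11  B=1  C=7  D=12
Waiting times: A=8, B=0, C=0, D=7
Average waiting = (8+0+0+7) / 4 = 15/4 = 3.75

3.75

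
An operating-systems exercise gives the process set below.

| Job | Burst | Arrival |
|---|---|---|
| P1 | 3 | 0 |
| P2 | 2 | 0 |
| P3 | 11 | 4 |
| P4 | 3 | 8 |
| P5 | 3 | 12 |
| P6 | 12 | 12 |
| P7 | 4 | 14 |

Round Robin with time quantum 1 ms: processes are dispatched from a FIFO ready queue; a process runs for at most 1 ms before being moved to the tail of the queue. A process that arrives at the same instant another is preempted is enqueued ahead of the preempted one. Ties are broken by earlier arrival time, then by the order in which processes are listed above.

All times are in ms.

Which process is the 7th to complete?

P6

Gantt: | P1 0-1 | P2 1-2 | P1 2-3 | P2 3-4 | P1 4-5 | P3 5-8 | P4 8-9 | P3 9-10 | P4 10-11 | P3 11-12 | P4 12-13 | P5 13-14 | P6 14-15 | P3 15-16 | P7 16-17 | P5 17-18 | P6 18-19 | P3 19-20 | P7 20-21 | P5 21-22 | P6 22-23 | P3 23-24 | P7 24-25 | P6 25-26 | P3 26-27 | P7 27-28 | P6 28-29 | P3 29-30 | P6 30-31 | P3 31-32 | P6 32-38 |
Completion: P1=5  P2=4  P3=32  P4=13  P5=22  P6=38  P7=28
Turnaround (C−A): P1=5  P2=4  P3=28  P4=5  P5=10  P6=26  P7=14
Finish order: P2 → P1 → P4 → P5 → P7 → P3 → P6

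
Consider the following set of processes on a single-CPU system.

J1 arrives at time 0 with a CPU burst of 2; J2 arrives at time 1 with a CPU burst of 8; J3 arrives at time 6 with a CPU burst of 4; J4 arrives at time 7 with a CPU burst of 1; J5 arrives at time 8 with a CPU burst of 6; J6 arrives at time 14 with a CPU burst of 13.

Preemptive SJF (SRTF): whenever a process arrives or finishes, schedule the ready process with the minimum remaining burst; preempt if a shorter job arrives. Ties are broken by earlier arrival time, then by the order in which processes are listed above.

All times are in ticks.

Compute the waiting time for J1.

0

Schedule: | J1 0-2 | J2 2-7 | J4 7-8 | J2 8-11 | J3 11-15 | J5 15-21 | J6 21-34 |
Completion: J1=2  J2=11  J3=15  J4=8  J5=21  J6=34
Turnaround (C−A): J1=2  J2=10  J3=9  J4=1  J5=13  J6=20
Waiting(J1) = turnaround − burst = 2 − 2 = 0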